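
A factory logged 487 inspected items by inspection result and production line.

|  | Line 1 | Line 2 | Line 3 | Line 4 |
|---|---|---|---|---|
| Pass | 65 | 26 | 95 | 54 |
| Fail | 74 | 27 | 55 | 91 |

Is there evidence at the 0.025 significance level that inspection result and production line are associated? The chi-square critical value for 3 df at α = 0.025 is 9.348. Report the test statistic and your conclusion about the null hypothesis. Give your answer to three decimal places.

20.613; reject H₀

Row totals: 240, 247. Column totals: 139, 53, 150, 145. Grand total N = 487.
Expected counts (row total × column total / N):
  Pass, Line 1: 240×139/487 = 68.5010
  Pass, Line 2: 240×53/487 = 26.1191
  Pass, Line 3: 240×150/487 = 73.9220
  Pass, Line 4: 240×145/487 = 71.4579
  Fail, Line 1: 247×139/487 = 70.4990
  Fail, Line 2: 247×53/487 = 26.8809
  Fail, Line 3: 247×150/487 = 76.0780
  Fail, Line 4: 247×145/487 = 73.5421
Contributions (O − E)²/E:
  (65 − 68.5010)²/68.5010 = 0.1789
  (26 − 26.1191)²/26.1191 = 0.0005
  (95 − 73.9220)²/73.9220 = 6.0101
  (54 − 71.4579)²/71.4579 = 4.2651
  (74 − 70.4990)²/70.4990 = 0.1739
  (27 − 26.8809)²/26.8809 = 0.0005
  (55 − 76.0780)²/76.0780 = 5.8398
  (91 − 73.5421)²/73.5421 = 4.1443
χ² = 0.1789 + 0.0005 + 6.0101 + 4.2651 + 0.1739 + 0.0005 + 5.8398 + 4.1443 = 20.613
df = (2−1)(4−1) = 3. Since 20.613 > 9.348, reject the null hypothesis of independence at α = 0.025.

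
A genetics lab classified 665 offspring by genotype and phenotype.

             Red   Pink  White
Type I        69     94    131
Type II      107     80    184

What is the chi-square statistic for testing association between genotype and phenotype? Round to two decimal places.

9.46

Row totals: 294, 371. Column totals: 176, 174, 315. Grand total N = 665.
Expected counts (row total × column total / N):
  Type I, Red: 294×176/665 = 77.811
  Type I, Pink: 294×174/665 = 76.926
  Type I, White: 294×315/665 = 139.263
  Type II, Red: 371×176/665 = 98.189
  Type II, Pink: 371×174/665 = 97.074
  Type II, White: 371×315/665 = 175.737
Contributions (O − E)²/E:
  (69 − 77.811)²/77.811 = 0.9977
  (94 − 76.926)²/76.926 = 3.7896
  (131 − 139.263)²/139.263 = 0.4903
  (107 − 98.189)²/98.189 = 0.7907
  (80 − 97.074)²/97.074 = 3.0031
  (184 − 175.737)²/175.737 = 0.3885
χ² = 0.9977 + 3.7896 + 0.4903 + 0.7907 + 3.0031 + 0.3885 = 9.46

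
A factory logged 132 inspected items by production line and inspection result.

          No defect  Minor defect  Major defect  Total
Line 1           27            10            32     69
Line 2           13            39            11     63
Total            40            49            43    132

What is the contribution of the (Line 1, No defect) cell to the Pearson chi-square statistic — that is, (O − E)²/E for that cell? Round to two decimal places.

1.77

Row total (Line 1) = 69; column total (No defect) = 40; N = 132.
Expected count E = 69 × 40 / 132 = 20.909.
Contribution = (O − E)²/E = (27 − 20.909)² / 20.909 = 1.77.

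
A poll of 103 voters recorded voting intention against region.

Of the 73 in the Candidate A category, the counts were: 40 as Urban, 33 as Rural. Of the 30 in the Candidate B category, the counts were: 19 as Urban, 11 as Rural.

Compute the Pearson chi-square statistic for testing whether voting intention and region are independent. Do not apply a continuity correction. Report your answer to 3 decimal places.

0.634

Row totals: 73, 30. Column totals: 59, 44. Grand total N = 103.
Expected counts (row total × column total / N):
  Candidate A, Urban: 73×59/103 = 41.8155
  Candidate A, Rural: 73×44/103 = 31.1845
  Candidate B, Urban: 30×59/103 = 17.1845
  Candidate B, Rural: 30×44/103 = 12.8155
Contributions (O − E)²/E:
  (40 − 41.8155)²/41.8155 = 0.0788
  (33 − 31.1845)²/31.1845 = 0.1057
  (19 − 17.1845)²/17.1845 = 0.1918
  (11 − 12.8155)²/12.8155 = 0.2572
χ² = 0.0788 + 0.1057 + 0.1918 + 0.2572 = 0.634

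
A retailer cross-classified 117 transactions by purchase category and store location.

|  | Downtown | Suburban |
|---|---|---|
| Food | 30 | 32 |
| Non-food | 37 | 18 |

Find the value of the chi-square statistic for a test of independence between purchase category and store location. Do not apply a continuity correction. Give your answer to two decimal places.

4.25

Row totals: 62, 55. Column totals: 67, 50. Grand total N = 117.
Expected counts (row total × column total / N):
  Food, Downtown: 62×67/117 = 35.504
  Food, Suburban: 62×50/117 = 26.496
  Non-food, Downtown: 55×67/117 = 31.496
  Non-food, Suburban: 55×50/117 = 23.504
Contributions (O − E)²/E:
  (30 − 35.504)²/35.504 = 0.8533
  (32 − 26.496)²/26.496 = 1.1433
  (37 − 31.496)²/31.496 = 0.9618
  (18 − 23.504)²/23.504 = 1.2889
χ² = 0.8533 + 1.1433 + 0.9618 + 1.2889 = 4.25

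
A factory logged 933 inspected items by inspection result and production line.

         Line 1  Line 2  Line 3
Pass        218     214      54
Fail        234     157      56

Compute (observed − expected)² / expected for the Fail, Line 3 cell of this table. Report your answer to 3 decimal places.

Row total (Fail) = 447; column total (Line 3) = 110; N = 933.
Expected count E = 447 × 110 / 933 = 52.7010.
Contribution = (O − E)²/E = (56 − 52.7010)² / 52.7010 = 0.207.

0.207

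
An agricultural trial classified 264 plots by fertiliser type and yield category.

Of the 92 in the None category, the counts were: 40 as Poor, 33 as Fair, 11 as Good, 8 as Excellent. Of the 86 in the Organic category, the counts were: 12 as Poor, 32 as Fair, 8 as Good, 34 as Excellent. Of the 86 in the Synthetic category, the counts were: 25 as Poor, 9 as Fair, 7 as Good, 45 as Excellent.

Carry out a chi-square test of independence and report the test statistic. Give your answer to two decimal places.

55.40

Row totals: 92, 86, 86. Column totals: 77, 74, 26, 87. Grand total N = 264.
Expected counts (row total × column total / N):
  None, Poor: 92×77/264 = 26.83333
  None, Fair: 92×74/264 = 25.78788
  None, Good: 92×26/264 = 9.06061
  None, Excellent: 92×87/264 = 30.31818
  Organic, Poor: 86×77/264 = 25.08333
  Organic, Fair: 86×74/264 = 24.10606
  Organic, Good: 86×26/264 = 8.46970
  Organic, Excellent: 86×87/264 = 28.34091
  Synthetic, Poor: 86×77/264 = 25.08333
  Synthetic, Fair: 86×74/264 = 24.10606
  Synthetic, Good: 86×26/264 = 8.46970
  Synthetic, Excellent: 86×87/264 = 28.34091
Contributions (O − E)²/E:
  (40 − 26.83333)²/26.83333 = 6.4607
  (33 − 25.78788)²/25.78788 = 2.0170
  (11 − 9.06061)²/9.06061 = 0.4151
  (8 − 30.31818)²/30.31818 = 16.4291
  (12 − 25.08333)²/25.08333 = 6.8242
  (32 − 24.10606)²/24.10606 = 2.5850
  (8 − 8.46970)²/8.46970 = 0.0260
  (34 − 28.34091)²/28.34091 = 1.1300
  (25 − 25.08333)²/25.08333 = 0.0003
  (9 − 24.10606)²/24.10606 = 9.4662
  (7 − 8.46970)²/8.46970 = 0.2550
  (45 − 28.34091)²/28.34091 = 9.7924
χ² = 6.4607 + 2.0170 + 0.4151 + 16.4291 + 6.8242 + 2.5850 + 0.0260 + 1.1300 + 0.0003 + 9.4662 + 0.2550 + 9.7924 = 55.40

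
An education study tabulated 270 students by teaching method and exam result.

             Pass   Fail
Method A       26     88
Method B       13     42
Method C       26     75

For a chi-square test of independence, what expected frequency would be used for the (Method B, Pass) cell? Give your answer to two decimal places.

13.24

Row total (Method B) = 55; column total (Pass) = 65; grand total N = 270.
Expected count = (row total × column total) / N = 55 × 65 / 270 = 13.24.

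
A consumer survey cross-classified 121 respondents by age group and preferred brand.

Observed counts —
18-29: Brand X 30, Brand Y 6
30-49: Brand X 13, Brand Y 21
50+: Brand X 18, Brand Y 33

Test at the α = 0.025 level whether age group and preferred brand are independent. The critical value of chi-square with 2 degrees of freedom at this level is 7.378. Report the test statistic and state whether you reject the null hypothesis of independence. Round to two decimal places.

22.29; reject H₀

Row totals: 36, 34, 51. Column totals: 61, 60. Grand total N = 121.
Expected counts (row total × column total / N):
  18-29, Brand X: 36×61/121 = 18.149
  18-29, Brand Y: 36×60/121 = 17.851
  30-49, Brand X: 34×61/121 = 17.140
  30-49, Brand Y: 34×60/121 = 16.860
  50+, Brand X: 51×61/121 = 25.711
  50+, Brand Y: 51×60/121 = 25.289
Contributions (O − E)²/E:
  (30 − 18.149)²/18.149 = 7.7385
  (6 − 17.851)²/17.851 = 7.8677
  (13 − 17.140)²/17.140 = 1.0000
  (21 − 16.860)²/16.860 = 1.0166
  (18 − 25.711)²/25.711 = 2.3126
  (33 − 25.289)²/25.289 = 2.3512
χ² = 7.7385 + 7.8677 + 1.0000 + 1.0166 + 2.3126 + 2.3512 = 22.29
df = (3−1)(2−1) = 2. Since 22.29 > 7.378, reject the null hypothesis of independence at α = 0.025.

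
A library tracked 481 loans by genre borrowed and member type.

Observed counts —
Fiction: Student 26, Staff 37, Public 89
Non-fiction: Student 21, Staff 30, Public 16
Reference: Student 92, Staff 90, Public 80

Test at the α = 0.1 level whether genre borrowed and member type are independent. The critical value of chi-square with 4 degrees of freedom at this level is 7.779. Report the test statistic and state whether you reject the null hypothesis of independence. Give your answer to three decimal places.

Row totals: 152, 67, 262. Column totals: 139, 157, 185. Grand total N = 481.
Expected counts (row total × column total / N):
  Fiction, Student: 152×139/481 = 43.9252
  Fiction, Staff: 152×157/481 = 49.6133
  Fiction, Public: 152×185/481 = 58.4615
  Non-fiction, Student: 67×139/481 = 19.3617
  Non-fiction, Staff: 67×157/481 = 21.8690
  Non-fiction, Public: 67×185/481 = 25.7692
  Reference, Student: 262×139/481 = 75.7131
  Reference, Staff: 262×157/481 = 85.5177
  Reference, Public: 262×185/481 = 100.7692
Contributions (O − E)²/E:
  (26 − 43.9252)²/43.9252 = 7.3150
  (37 − 49.6133)²/49.6133 = 3.2067
  (89 − 58.4615)²/58.4615 = 15.9524
  (21 − 19.3617)²/19.3617 = 0.1386
  (30 − 21.8690)²/21.8690 = 3.0231
  (16 − 25.7692)²/25.7692 = 3.7035
  (92 − 75.7131)²/75.7131 = 3.5035
  (90 − 85.5177)²/85.5177 = 0.2349
  (80 − 100.7692)²/100.7692 = 4.2807
χ² = 7.3150 + 3.2067 + 15.9524 + 0.1386 + 3.0231 + 3.7035 + 3.5035 + 0.2349 + 4.2807 = 41.358
df = (3−1)(3−1) = 4. Since 41.358 > 7.779, reject the null hypothesis of independence at α = 0.1.

41.358; reject H₀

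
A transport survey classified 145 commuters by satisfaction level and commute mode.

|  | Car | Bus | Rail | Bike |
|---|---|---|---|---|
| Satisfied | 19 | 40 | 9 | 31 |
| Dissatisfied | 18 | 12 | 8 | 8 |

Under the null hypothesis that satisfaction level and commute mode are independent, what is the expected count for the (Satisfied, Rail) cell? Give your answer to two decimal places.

11.61

Row total (Satisfied) = 99; column total (Rail) = 17; grand total N = 145.
Expected count = (row total × column total) / N = 99 × 17 / 145 = 11.61.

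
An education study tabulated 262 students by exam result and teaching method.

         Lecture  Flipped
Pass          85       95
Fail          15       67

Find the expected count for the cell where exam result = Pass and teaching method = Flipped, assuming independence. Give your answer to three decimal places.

111.298

Row total (Pass) = 180; column total (Flipped) = 162; grand total N = 262.
Expected count = (row total × column total) / N = 180 × 162 / 262 = 111.298.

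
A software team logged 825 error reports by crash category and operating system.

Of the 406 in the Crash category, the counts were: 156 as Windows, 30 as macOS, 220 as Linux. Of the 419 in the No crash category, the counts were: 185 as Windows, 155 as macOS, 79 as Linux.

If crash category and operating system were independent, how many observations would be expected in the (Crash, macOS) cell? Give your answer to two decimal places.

Row total (Crash) = 406; column total (macOS) = 185; grand total N = 825.
Expected count = (row total × column total) / N = 406 × 185 / 825 = 91.04.

91.04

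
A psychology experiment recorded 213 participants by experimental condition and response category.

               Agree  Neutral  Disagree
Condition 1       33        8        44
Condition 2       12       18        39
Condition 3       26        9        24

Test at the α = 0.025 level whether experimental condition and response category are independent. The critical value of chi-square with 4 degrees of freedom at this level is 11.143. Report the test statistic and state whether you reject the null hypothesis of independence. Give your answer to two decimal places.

Row totals: 85, 69, 59. Column totals: 71, 35, 107. Grand total N = 213.
Expected counts (row total × column total / N):
  Condition 1, Agree: 85×71/213 = 28.333
  Condition 1, Neutral: 85×35/213 = 13.967
  Condition 1, Disagree: 85×107/213 = 42.700
  Condition 2, Agree: 69×71/213 = 23.000
  Condition 2, Neutral: 69×35/213 = 11.338
  Condition 2, Disagree: 69×107/213 = 34.662
  Condition 3, Agree: 59×71/213 = 19.667
  Condition 3, Neutral: 59×35/213 = 9.695
  Condition 3, Disagree: 59×107/213 = 29.638
Contributions (O − E)²/E:
  (33 − 28.333)²/28.333 = 0.7687
  (8 − 13.967)²/13.967 = 2.5492
  (44 − 42.700)²/42.700 = 0.0396
  (12 − 23.000)²/23.000 = 5.2609
  (18 − 11.338)²/11.338 = 3.9145
  (39 − 34.662)²/34.662 = 0.5429
  (26 − 19.667)²/19.667 = 2.0393
  (9 − 9.695)²/9.695 = 0.0498
  (24 − 29.638)²/29.638 = 1.0725
χ² = 0.7687 + 2.5492 + 0.0396 + 5.2609 + 3.9145 + 0.5429 + 2.0393 + 0.0498 + 1.0725 = 16.24
df = (3−1)(3−1) = 4. Since 16.24 > 11.143, reject the null hypothesis of independence at α = 0.025.

16.24; reject H₀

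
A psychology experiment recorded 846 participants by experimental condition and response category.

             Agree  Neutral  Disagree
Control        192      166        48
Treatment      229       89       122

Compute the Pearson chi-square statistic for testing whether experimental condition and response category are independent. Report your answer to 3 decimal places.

Row totals: 406, 440. Column totals: 421, 255, 170. Grand total N = 846.
Expected counts (row total × column total / N):
  Control, Agree: 406×421/846 = 202.040189
  Control, Neutral: 406×255/846 = 122.375887
  Control, Disagree: 406×170/846 = 81.583924
  Treatment, Agree: 440×421/846 = 218.959811
  Treatment, Neutral: 440×255/846 = 132.624113
  Treatment, Disagree: 440×170/846 = 88.416076
Contributions (O − E)²/E:
  (192 − 202.040189)²/202.040189 = 0.4989
  (166 − 122.375887)²/122.375887 = 15.5510
  (48 − 81.583924)²/81.583924 = 13.8248
  (229 − 218.959811)²/218.959811 = 0.4604
  (89 − 132.624113)²/132.624113 = 14.3493
  (122 − 88.416076)²/88.416076 = 12.7565
χ² = 0.4989 + 15.5510 + 13.8248 + 0.4604 + 14.3493 + 12.7565 = 57.441

57.441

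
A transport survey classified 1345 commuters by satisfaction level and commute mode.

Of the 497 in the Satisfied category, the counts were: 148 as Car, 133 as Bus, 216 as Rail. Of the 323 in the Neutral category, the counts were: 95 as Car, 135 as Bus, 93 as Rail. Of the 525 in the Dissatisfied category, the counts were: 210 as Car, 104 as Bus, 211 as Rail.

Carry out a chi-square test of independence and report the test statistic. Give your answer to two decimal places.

56.81

Row totals: 497, 323, 525. Column totals: 453, 372, 520. Grand total N = 1345.
Expected counts (row total × column total / N):
  Satisfied, Car: 497×453/1345 = 167.391
  Satisfied, Bus: 497×372/1345 = 137.460
  Satisfied, Rail: 497×520/1345 = 192.149
  Neutral, Car: 323×453/1345 = 108.787
  Neutral, Bus: 323×372/1345 = 89.335
  Neutral, Rail: 323×520/1345 = 124.877
  Dissatisfied, Car: 525×453/1345 = 176.822
  Dissatisfied, Bus: 525×372/1345 = 145.204
  Dissatisfied, Rail: 525×520/1345 = 202.974
Contributions (O − E)²/E:
  (148 − 167.391)²/167.391 = 2.2463
  (133 − 137.460)²/137.460 = 0.1447
  (216 − 192.149)²/192.149 = 2.9606
  (95 − 108.787)²/108.787 = 1.7473
  (135 − 89.335)²/89.335 = 23.3424
  (93 − 124.877)²/124.877 = 8.1372
  (210 − 176.822)²/176.822 = 6.2254
  (104 − 145.204)²/145.204 = 11.6923
  (211 − 202.974)²/202.974 = 0.3174
χ² = 2.2463 + 0.1447 + 2.9606 + 1.7473 + 23.3424 + 8.1372 + 6.2254 + 11.6923 + 0.3174 = 56.81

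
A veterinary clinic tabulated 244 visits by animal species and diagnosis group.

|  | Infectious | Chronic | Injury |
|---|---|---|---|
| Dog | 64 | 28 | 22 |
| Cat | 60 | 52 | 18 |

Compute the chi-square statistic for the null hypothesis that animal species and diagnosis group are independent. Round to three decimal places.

Row totals: 114, 130. Column totals: 124, 80, 40. Grand total N = 244.
Expected counts (row total × column total / N):
  Dog, Infectious: 114×124/244 = 57.9344
  Dog, Chronic: 114×80/244 = 37.3770
  Dog, Injury: 114×40/244 = 18.6885
  Cat, Infectious: 130×124/244 = 66.0656
  Cat, Chronic: 130×80/244 = 42.6230
  Cat, Injury: 130×40/244 = 21.3115
Contributions (O − E)²/E:
  (64 − 57.9344)²/57.9344 = 0.6351
  (28 − 37.3770)²/37.3770 = 2.3525
  (22 − 18.6885)²/18.6885 = 0.5868
  (60 − 66.0656)²/66.0656 = 0.5569
  (52 − 42.6230)²/42.6230 = 2.0629
  (18 − 21.3115)²/21.3115 = 0.5146
χ² = 0.6351 + 2.3525 + 0.5868 + 0.5569 + 2.0629 + 0.5146 = 6.709

6.709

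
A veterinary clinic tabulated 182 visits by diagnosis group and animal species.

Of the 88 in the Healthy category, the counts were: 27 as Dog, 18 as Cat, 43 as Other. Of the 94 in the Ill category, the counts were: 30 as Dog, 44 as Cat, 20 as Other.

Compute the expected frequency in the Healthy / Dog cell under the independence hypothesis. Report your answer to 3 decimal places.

27.560

Row total (Healthy) = 88; column total (Dog) = 57; grand total N = 182.
Expected count = (row total × column total) / N = 88 × 57 / 182 = 27.560.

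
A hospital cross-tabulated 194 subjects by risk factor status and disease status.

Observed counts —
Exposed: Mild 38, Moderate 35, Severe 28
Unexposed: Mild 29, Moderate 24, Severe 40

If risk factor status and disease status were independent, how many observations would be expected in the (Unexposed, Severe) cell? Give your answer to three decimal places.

Row total (Unexposed) = 93; column total (Severe) = 68; grand total N = 194.
Expected count = (row total × column total) / N = 93 × 68 / 194 = 32.598.

32.598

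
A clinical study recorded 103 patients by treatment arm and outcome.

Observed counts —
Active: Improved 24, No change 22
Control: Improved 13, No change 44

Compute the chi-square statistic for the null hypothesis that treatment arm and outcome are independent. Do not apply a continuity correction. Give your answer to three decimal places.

9.538

Row totals: 46, 57. Column totals: 37, 66. Grand total N = 103.
Expected counts (row total × column total / N):
  Active, Improved: 46×37/103 = 16.5243
  Active, No change: 46×66/103 = 29.4757
  Control, Improved: 57×37/103 = 20.4757
  Control, No change: 57×66/103 = 36.5243
Contributions (O − E)²/E:
  (24 − 16.5243)²/16.5243 = 3.3821
  (22 − 29.4757)²/29.4757 = 1.8960
  (13 − 20.4757)²/20.4757 = 2.7294
  (44 − 36.5243)²/36.5243 = 1.5301
χ² = 3.3821 + 1.8960 + 2.7294 + 1.5301 = 9.538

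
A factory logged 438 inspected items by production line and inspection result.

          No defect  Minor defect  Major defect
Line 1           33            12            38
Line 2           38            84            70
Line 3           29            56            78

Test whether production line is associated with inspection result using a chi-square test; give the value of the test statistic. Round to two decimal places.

30.31

Row totals: 83, 192, 163. Column totals: 100, 152, 186. Grand total N = 438.
Expected counts (row total × column total / N):
  Line 1, No defect: 83×100/438 = 18.950
  Line 1, Minor defect: 83×152/438 = 28.804
  Line 1, Major defect: 83×186/438 = 35.247
  Line 2, No defect: 192×100/438 = 43.836
  Line 2, Minor defect: 192×152/438 = 66.630
  Line 2, Major defect: 192×186/438 = 81.534
  Line 3, No defect: 163×100/438 = 37.215
  Line 3, Minor defect: 163×152/438 = 56.566
  Line 3, Major defect: 163×186/438 = 69.219
Contributions (O − E)²/E:
  (33 − 18.950)²/18.950 = 10.4170
  (12 − 28.804)²/28.804 = 9.8033
  (38 − 35.247)²/35.247 = 0.2150
  (38 − 43.836)²/43.836 = 0.7770
  (84 − 66.630)²/66.630 = 4.5282
  (70 − 81.534)²/81.534 = 1.6316
  (29 − 37.215)²/37.215 = 1.8134
  (56 − 56.566)²/56.566 = 0.0057
  (78 − 69.219)²/69.219 = 1.1139
χ² = 10.4170 + 9.8033 + 0.2150 + 0.7770 + 4.5282 + 1.6316 + 1.8134 + 0.0057 + 1.1139 = 30.31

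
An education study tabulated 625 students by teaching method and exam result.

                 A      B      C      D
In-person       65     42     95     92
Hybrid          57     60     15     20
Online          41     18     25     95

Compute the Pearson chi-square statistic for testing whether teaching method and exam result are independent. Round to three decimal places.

Row totals: 294, 152, 179. Column totals: 163, 120, 135, 207. Grand total N = 625.
Expected counts (row total × column total / N):
  In-person, A: 294×163/625 = 76.6752
  In-person, B: 294×120/625 = 56.4480
  In-person, C: 294×135/625 = 63.5040
  In-person, D: 294×207/625 = 97.3728
  Hybrid, A: 152×163/625 = 39.6416
  Hybrid, B: 152×120/625 = 29.1840
  Hybrid, C: 152×135/625 = 32.8320
  Hybrid, D: 152×207/625 = 50.3424
  Online, A: 179×163/625 = 46.6832
  Online, B: 179×120/625 = 34.3680
  Online, C: 179×135/625 = 38.6640
  Online, D: 179×207/625 = 59.2848
Contributions (O − E)²/E:
  (65 − 76.6752)²/76.6752 = 1.7778
  (42 − 56.4480)²/56.4480 = 3.6980
  (95 − 63.5040)²/63.5040 = 15.6210
  (92 − 97.3728)²/97.3728 = 0.2965
  (57 − 39.6416)²/39.6416 = 7.6010
  (60 − 29.1840)²/29.1840 = 32.5393
  (15 − 32.8320)²/32.8320 = 9.6851
  (20 − 50.3424)²/50.3424 = 18.2880
  (41 − 46.6832)²/46.6832 = 0.6919
  (18 − 34.3680)²/34.3680 = 7.7954
  (25 − 38.6640)²/38.6640 = 4.8289
  (95 − 59.2848)²/59.2848 = 21.5161
χ² = 1.7778 + 3.6980 + 15.6210 + 0.2965 + 7.6010 + 32.5393 + 9.6851 + 18.2880 + 0.6919 + 7.7954 + 4.8289 + 21.5161 = 124.339

124.339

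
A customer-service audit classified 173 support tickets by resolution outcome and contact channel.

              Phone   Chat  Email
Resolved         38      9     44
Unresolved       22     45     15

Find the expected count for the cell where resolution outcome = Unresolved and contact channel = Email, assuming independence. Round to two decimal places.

27.97

Row total (Unresolved) = 82; column total (Email) = 59; grand total N = 173.
Expected count = (row total × column total) / N = 82 × 59 / 173 = 27.97.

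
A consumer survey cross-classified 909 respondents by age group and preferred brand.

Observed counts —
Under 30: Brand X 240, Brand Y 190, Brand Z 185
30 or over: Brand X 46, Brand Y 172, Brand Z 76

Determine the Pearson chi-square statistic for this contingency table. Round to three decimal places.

73.865

Row totals: 615, 294. Column totals: 286, 362, 261. Grand total N = 909.
Expected counts (row total × column total / N):
  Under 30, Brand X: 615×286/909 = 193.49835
  Under 30, Brand Y: 615×362/909 = 244.91749
  Under 30, Brand Z: 615×261/909 = 176.58416
  30 or over, Brand X: 294×286/909 = 92.50165
  30 or over, Brand Y: 294×362/909 = 117.08251
  30 or over, Brand Z: 294×261/909 = 84.41584
Contributions (O − E)²/E:
  (240 − 193.49835)²/193.49835 = 11.1753
  (190 − 244.91749)²/244.91749 = 12.3141
  (185 − 176.58416)²/176.58416 = 0.4011
  (46 − 92.50165)²/92.50165 = 23.3769
  (172 − 117.08251)²/117.08251 = 25.7590
  (76 − 84.41584)²/84.41584 = 0.8390
χ² = 11.1753 + 12.3141 + 0.4011 + 23.3769 + 25.7590 + 0.8390 = 73.865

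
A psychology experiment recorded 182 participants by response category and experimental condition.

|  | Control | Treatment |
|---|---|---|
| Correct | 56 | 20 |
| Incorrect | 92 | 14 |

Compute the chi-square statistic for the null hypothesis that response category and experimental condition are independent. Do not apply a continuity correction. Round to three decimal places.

Row totals: 76, 106. Column totals: 148, 34. Grand total N = 182.
Expected counts (row total × column total / N):
  Correct, Control: 76×148/182 = 61.8022
  Correct, Treatment: 76×34/182 = 14.1978
  Incorrect, Control: 106×148/182 = 86.1978
  Incorrect, Treatment: 106×34/182 = 19.8022
Contributions (O − E)²/E:
  (56 − 61.8022)²/61.8022 = 0.5447
  (20 − 14.1978)²/14.1978 = 2.3712
  (92 − 86.1978)²/86.1978 = 0.3906
  (14 − 19.8022)²/19.8022 = 1.7001
χ² = 0.5447 + 2.3712 + 0.3906 + 1.7001 = 5.007

5.007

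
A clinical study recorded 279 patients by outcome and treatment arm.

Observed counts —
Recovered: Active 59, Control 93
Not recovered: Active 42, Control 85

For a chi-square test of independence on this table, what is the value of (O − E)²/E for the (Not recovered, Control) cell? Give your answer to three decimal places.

Row total (Not recovered) = 127; column total (Control) = 178; N = 279.
Expected count E = 127 × 178 / 279 = 81.0251.
Contribution = (O − E)²/E = (85 − 81.0251)² / 81.0251 = 0.195.

0.195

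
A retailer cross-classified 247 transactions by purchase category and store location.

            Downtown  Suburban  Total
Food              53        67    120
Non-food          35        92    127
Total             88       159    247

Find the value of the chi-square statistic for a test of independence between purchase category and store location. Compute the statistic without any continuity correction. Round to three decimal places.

7.420

Grand total N = 247.
Expected counts (row total × column total / N):
  Food, Downtown: 120×88/247 = 42.7530
  Food, Suburban: 120×159/247 = 77.2470
  Non-food, Downtown: 127×88/247 = 45.2470
  Non-food, Suburban: 127×159/247 = 81.7530
Contributions (O − E)²/E:
  (53 − 42.7530)²/42.7530 = 2.4560
  (67 − 77.2470)²/77.2470 = 1.3593
  (35 − 45.2470)²/45.2470 = 2.3206
  (92 − 81.7530)²/81.7530 = 1.2844
χ² = 2.4560 + 1.3593 + 2.3206 + 1.2844 = 7.420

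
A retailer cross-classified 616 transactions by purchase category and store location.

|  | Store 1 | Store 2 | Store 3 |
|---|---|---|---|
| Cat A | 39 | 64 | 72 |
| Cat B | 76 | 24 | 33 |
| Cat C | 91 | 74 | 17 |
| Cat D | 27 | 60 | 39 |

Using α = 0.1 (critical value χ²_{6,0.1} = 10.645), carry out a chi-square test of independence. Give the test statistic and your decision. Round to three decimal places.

Row totals: 175, 133, 182, 126. Column totals: 233, 222, 161. Grand total N = 616.
Expected counts (row total × column total / N):
  Cat A, Store 1: 175×233/616 = 66.1932
  Cat A, Store 2: 175×222/616 = 63.0682
  Cat A, Store 3: 175×161/616 = 45.7386
  Cat B, Store 1: 133×233/616 = 50.3068
  Cat B, Store 2: 133×222/616 = 47.9318
  Cat B, Store 3: 133×161/616 = 34.7614
  Cat C, Store 1: 182×233/616 = 68.8409
  Cat C, Store 2: 182×222/616 = 65.5909
  Cat C, Store 3: 182×161/616 = 47.5682
  Cat D, Store 1: 126×233/616 = 47.6591
  Cat D, Store 2: 126×222/616 = 45.4091
  Cat D, Store 3: 126×161/616 = 32.9318
Contributions (O − E)²/E:
  (39 − 66.1932)²/66.1932 = 11.1714
  (64 − 63.0682)²/63.0682 = 0.0138
  (72 − 45.7386)²/45.7386 = 15.0783
  (76 − 50.3068)²/50.3068 = 13.1223
  (24 − 47.9318)²/47.9318 = 11.9489
  (33 − 34.7614)²/34.7614 = 0.0893
  (91 − 68.8409)²/68.8409 = 7.1328
  (74 − 65.5909)²/65.5909 = 1.0781
  (17 − 47.5682)²/47.5682 = 19.6437
  (27 − 47.6591)²/47.6591 = 8.9552
  (60 − 45.4091)²/45.4091 = 4.6884
  (39 − 32.9318)²/32.9318 = 1.1182
χ² = 11.1714 + 0.0138 + 15.0783 + 13.1223 + 11.9489 + 0.0893 + 7.1328 + 1.0781 + 19.6437 + 8.9552 + 4.6884 + 1.1182 = 94.040
df = (4−1)(3−1) = 6. Since 94.040 > 10.645, reject the null hypothesis of independence at α = 0.1.

94.040; reject H₀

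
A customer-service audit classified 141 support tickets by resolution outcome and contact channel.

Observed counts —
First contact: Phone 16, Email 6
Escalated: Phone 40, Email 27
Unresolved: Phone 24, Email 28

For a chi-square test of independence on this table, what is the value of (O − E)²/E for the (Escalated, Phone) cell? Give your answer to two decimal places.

Row total (Escalated) = 67; column total (Phone) = 80; N = 141.
Expected count E = 67 × 80 / 141 = 38.0142.
Contribution = (O − E)²/E = (40 − 38.0142)² / 38.0142 = 0.10.

0.10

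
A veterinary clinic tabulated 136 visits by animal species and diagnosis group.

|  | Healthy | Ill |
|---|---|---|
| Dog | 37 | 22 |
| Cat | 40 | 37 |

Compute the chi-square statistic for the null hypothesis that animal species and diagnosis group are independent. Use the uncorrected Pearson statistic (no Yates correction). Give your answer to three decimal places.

Row totals: 59, 77. Column totals: 77, 59. Grand total N = 136.
Expected counts (row total × column total / N):
  Dog, Healthy: 59×77/136 = 33.4044
  Dog, Ill: 59×59/136 = 25.5956
  Cat, Healthy: 77×77/136 = 43.5956
  Cat, Ill: 77×59/136 = 33.4044
Contributions (O − E)²/E:
  (37 − 33.4044)²/33.4044 = 0.3870
  (22 − 25.5956)²/25.5956 = 0.5051
  (40 − 43.5956)²/43.5956 = 0.2966
  (37 − 33.4044)²/33.4044 = 0.3870
χ² = 0.3870 + 0.5051 + 0.2966 + 0.3870 = 1.576

1.576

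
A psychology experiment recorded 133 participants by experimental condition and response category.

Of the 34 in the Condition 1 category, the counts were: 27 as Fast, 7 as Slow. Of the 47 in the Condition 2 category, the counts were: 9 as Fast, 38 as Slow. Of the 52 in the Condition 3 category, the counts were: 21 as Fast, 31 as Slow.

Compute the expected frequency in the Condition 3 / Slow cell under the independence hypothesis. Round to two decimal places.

29.71

Row total (Condition 3) = 52; column total (Slow) = 76; grand total N = 133.
Expected count = (row total × column total) / N = 52 × 76 / 133 = 29.71.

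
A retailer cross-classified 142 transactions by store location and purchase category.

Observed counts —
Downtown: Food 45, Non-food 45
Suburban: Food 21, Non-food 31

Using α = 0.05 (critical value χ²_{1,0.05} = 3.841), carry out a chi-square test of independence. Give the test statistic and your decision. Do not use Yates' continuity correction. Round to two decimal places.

Row totals: 90, 52. Column totals: 66, 76. Grand total N = 142.
Expected counts (row total × column total / N):
  Downtown, Food: 90×66/142 = 41.831
  Downtown, Non-food: 90×76/142 = 48.169
  Suburban, Food: 52×66/142 = 24.169
  Suburban, Non-food: 52×76/142 = 27.831
Contributions (O − E)²/E:
  (45 − 41.831)²/41.831 = 0.2401
  (45 − 48.169)²/48.169 = 0.2085
  (21 − 24.169)²/24.169 = 0.4155
  (31 − 27.831)²/27.831 = 0.3608
χ² = 0.2401 + 0.2085 + 0.4155 + 0.3608 = 1.22
df = (2−1)(2−1) = 1. Since 1.22 < 3.841, fail to reject the null hypothesis of independence at α = 0.05.

1.22; fail to reject H₀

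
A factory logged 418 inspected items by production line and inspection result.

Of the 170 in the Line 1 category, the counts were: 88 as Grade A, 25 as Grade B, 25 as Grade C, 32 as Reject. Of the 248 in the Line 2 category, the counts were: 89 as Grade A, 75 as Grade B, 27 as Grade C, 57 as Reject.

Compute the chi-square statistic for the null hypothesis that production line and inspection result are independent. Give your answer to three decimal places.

Row totals: 170, 248. Column totals: 177, 100, 52, 89. Grand total N = 418.
Expected counts (row total × column total / N):
  Line 1, Grade A: 170×177/418 = 71.98565
  Line 1, Grade B: 170×100/418 = 40.66986
  Line 1, Grade C: 170×52/418 = 21.14833
  Line 1, Reject: 170×89/418 = 36.19617
  Line 2, Grade A: 248×177/418 = 105.01435
  Line 2, Grade B: 248×100/418 = 59.33014
  Line 2, Grade C: 248×52/418 = 30.85167
  Line 2, Reject: 248×89/418 = 52.80383
Contributions (O − E)²/E:
  (88 − 71.98565)²/71.98565 = 3.5626
  (25 − 40.66986)²/40.66986 = 6.0375
  (25 − 21.14833)²/21.14833 = 0.7015
  (32 − 36.19617)²/36.19617 = 0.4865
  (89 − 105.01435)²/105.01435 = 2.4421
  (75 − 59.33014)²/59.33014 = 4.1386
  (27 − 30.85167)²/30.85167 = 0.4809
  (57 − 52.80383)²/52.80383 = 0.3335
χ² = 3.5626 + 6.0375 + 0.7015 + 0.4865 + 2.4421 + 4.1386 + 0.4809 + 0.3335 = 18.183

18.183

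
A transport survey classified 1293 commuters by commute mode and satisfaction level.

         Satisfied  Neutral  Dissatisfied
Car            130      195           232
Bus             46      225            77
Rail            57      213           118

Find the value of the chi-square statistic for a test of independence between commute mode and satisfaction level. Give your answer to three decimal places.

Row totals: 557, 348, 388. Column totals: 233, 633, 427. Grand total N = 1293.
Expected counts (row total × column total / N):
  Car, Satisfied: 557×233/1293 = 100.3720
  Car, Neutral: 557×633/1293 = 272.6845
  Car, Dissatisfied: 557×427/1293 = 183.9435
  Bus, Satisfied: 348×233/1293 = 62.7100
  Bus, Neutral: 348×633/1293 = 170.3666
  Bus, Dissatisfied: 348×427/1293 = 114.9234
  Rail, Satisfied: 388×233/1293 = 69.9180
  Rail, Neutral: 388×633/1293 = 189.9490
  Rail, Dissatisfied: 388×427/1293 = 128.1330
Contributions (O − E)²/E:
  (130 − 100.3720)²/100.3720 = 8.7457
  (195 − 272.6845)²/272.6845 = 22.1314
  (232 − 183.9435)²/183.9435 = 12.5551
  (46 − 62.7100)²/62.7100 = 4.4526
  (225 − 170.3666)²/170.3666 = 17.5199
  (77 − 114.9234)²/114.9234 = 12.5143
  (57 − 69.9180)²/69.9180 = 2.3867
  (213 − 189.9490)²/189.9490 = 2.7973
  (118 − 128.1330)²/128.1330 = 0.8013
χ² = 8.7457 + 22.1314 + 12.5551 + 4.4526 + 17.5199 + 12.5143 + 2.3867 + 2.7973 + 0.8013 = 83.904

83.904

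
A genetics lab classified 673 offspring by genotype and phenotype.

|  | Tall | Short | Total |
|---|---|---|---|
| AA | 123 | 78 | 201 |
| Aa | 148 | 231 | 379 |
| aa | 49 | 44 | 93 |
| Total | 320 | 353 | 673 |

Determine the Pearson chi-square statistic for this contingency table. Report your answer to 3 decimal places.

26.967

Grand total N = 673.
Expected counts (row total × column total / N):
  AA, Tall: 201×320/673 = 95.5721
  AA, Short: 201×353/673 = 105.4279
  Aa, Tall: 379×320/673 = 180.2080
  Aa, Short: 379×353/673 = 198.7920
  aa, Tall: 93×320/673 = 44.2199
  aa, Short: 93×353/673 = 48.7801
Contributions (O − E)²/E:
  (123 − 95.5721)²/95.5721 = 7.8714
  (78 − 105.4279)²/105.4279 = 7.1356
  (148 − 180.2080)²/180.2080 = 5.7564
  (231 − 198.7920)²/198.7920 = 5.2183
  (49 − 44.2199)²/44.2199 = 0.5167
  (44 − 48.7801)²/48.7801 = 0.4684
χ² = 7.8714 + 7.1356 + 5.7564 + 5.2183 + 0.5167 + 0.4684 = 26.967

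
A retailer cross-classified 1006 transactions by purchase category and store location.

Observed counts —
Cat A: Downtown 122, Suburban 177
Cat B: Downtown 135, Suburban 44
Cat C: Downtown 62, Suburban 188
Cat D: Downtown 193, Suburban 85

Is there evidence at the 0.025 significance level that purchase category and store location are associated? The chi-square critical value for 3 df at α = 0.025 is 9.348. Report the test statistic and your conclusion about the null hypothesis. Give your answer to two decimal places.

161.57; reject H₀

Row totals: 299, 179, 250, 278. Column totals: 512, 494. Grand total N = 1006.
Expected counts (row total × column total / N):
  Cat A, Downtown: 299×512/1006 = 152.1750
  Cat A, Suburban: 299×494/1006 = 146.8250
  Cat B, Downtown: 179×512/1006 = 91.1014
  Cat B, Suburban: 179×494/1006 = 87.8986
  Cat C, Downtown: 250×512/1006 = 127.2366
  Cat C, Suburban: 250×494/1006 = 122.7634
  Cat D, Downtown: 278×512/1006 = 141.4871
  Cat D, Suburban: 278×494/1006 = 136.5129
Contributions (O − E)²/E:
  (122 − 152.1750)²/152.1750 = 5.9834
  (177 − 146.8250)²/146.8250 = 6.2015
  (135 − 91.1014)²/91.1014 = 21.1532
  (44 − 87.8986)²/87.8986 = 21.9240
  (62 − 127.2366)²/127.2366 = 33.4480
  (188 − 122.7634)²/122.7634 = 34.6668
  (193 − 141.4871)²/141.4871 = 18.7549
  (85 − 136.5129)²/136.5129 = 19.4383
χ² = 5.9834 + 6.2015 + 21.1532 + 21.9240 + 33.4480 + 34.6668 + 18.7549 + 19.4383 = 161.57
df = (4−1)(2−1) = 3. Since 161.57 > 9.348, reject the null hypothesis of independence at α = 0.025.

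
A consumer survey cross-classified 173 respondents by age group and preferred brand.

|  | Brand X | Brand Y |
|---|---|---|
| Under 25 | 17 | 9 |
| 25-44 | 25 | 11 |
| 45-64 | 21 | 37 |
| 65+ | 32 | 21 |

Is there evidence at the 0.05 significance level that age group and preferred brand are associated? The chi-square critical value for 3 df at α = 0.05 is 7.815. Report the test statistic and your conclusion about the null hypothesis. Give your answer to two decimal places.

Row totals: 26, 36, 58, 53. Column totals: 95, 78. Grand total N = 173.
Expected counts (row total × column total / N):
  Under 25, Brand X: 26×95/173 = 14.277
  Under 25, Brand Y: 26×78/173 = 11.723
  25-44, Brand X: 36×95/173 = 19.769
  25-44, Brand Y: 36×78/173 = 16.231
  45-64, Brand X: 58×95/173 = 31.850
  45-64, Brand Y: 58×78/173 = 26.150
  65+, Brand X: 53×95/173 = 29.104
  65+, Brand Y: 53×78/173 = 23.896
Contributions (O − E)²/E:
  (17 − 14.277)²/14.277 = 0.5193
  (9 − 11.723)²/11.723 = 0.6325
  (25 − 19.769)²/19.769 = 1.3842
  (11 − 16.231)²/16.231 = 1.6859
  (21 − 31.850)²/31.850 = 3.6962
  (37 − 26.150)²/26.150 = 4.5018
  (32 − 29.104)²/29.104 = 0.2882
  (21 − 23.896)²/23.896 = 0.3510
χ² = 0.5193 + 0.6325 + 1.3842 + 1.6859 + 3.6962 + 4.5018 + 0.2882 + 0.3510 = 13.06
df = (4−1)(2−1) = 3. Since 13.06 > 7.815, reject the null hypothesis of independence at α = 0.05.

13.06; reject H₀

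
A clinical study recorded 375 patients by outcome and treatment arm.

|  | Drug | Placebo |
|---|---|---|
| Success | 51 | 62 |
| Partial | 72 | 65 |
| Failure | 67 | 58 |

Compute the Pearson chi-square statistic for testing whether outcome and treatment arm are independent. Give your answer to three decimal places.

Row totals: 113, 137, 125. Column totals: 190, 185. Grand total N = 375.
Expected counts (row total × column total / N):
  Success, Drug: 113×190/375 = 57.2533
  Success, Placebo: 113×185/375 = 55.7467
  Partial, Drug: 137×190/375 = 69.4133
  Partial, Placebo: 137×185/375 = 67.5867
  Failure, Drug: 125×190/375 = 63.3333
  Failure, Placebo: 125×185/375 = 61.6667
Contributions (O − E)²/E:
  (51 − 57.2533)²/57.2533 = 0.6830
  (62 − 55.7467)²/55.7467 = 0.7015
  (72 − 69.4133)²/69.4133 = 0.0964
  (65 − 67.5867)²/67.5867 = 0.0990
  (67 − 63.3333)²/63.3333 = 0.2123
  (58 − 61.6667)²/61.6667 = 0.2180
χ² = 0.6830 + 0.7015 + 0.0964 + 0.0990 + 0.2123 + 0.2180 = 2.010

2.010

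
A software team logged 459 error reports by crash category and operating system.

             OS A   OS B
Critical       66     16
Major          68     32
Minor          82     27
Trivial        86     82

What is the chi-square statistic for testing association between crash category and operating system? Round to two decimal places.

Row totals: 82, 100, 109, 168. Column totals: 302, 157. Grand total N = 459.
Expected counts (row total × column total / N):
  Critical, OS A: 82×302/459 = 53.952
  Critical, OS B: 82×157/459 = 28.048
  Major, OS A: 100×302/459 = 65.795
  Major, OS B: 100×157/459 = 34.205
  Minor, OS A: 109×302/459 = 71.717
  Minor, OS B: 109×157/459 = 37.283
  Trivial, OS A: 168×302/459 = 110.536
  Trivial, OS B: 168×157/459 = 57.464
Contributions (O − E)²/E:
  (66 − 53.952)²/53.952 = 2.6904
  (16 − 28.048)²/28.048 = 5.1752
  (68 − 65.795)²/65.795 = 0.0739
  (32 − 34.205)²/34.205 = 0.1421
  (82 − 71.717)²/71.717 = 1.4744
  (27 − 37.283)²/37.283 = 2.8361
  (86 − 110.536)²/110.536 = 5.4463
  (82 − 57.464)²/57.464 = 10.4764
χ² = 2.6904 + 5.1752 + 0.0739 + 0.1421 + 1.4744 + 2.8361 + 5.4463 + 10.4764 = 28.31

28.31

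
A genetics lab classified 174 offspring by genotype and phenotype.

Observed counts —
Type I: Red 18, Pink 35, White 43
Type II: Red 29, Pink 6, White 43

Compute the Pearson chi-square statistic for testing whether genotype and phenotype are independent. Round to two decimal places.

Row totals: 96, 78. Column totals: 47, 41, 86. Grand total N = 174.
Expected counts (row total × column total / N):
  Type I, Red: 96×47/174 = 25.931
  Type I, Pink: 96×41/174 = 22.621
  Type I, White: 96×86/174 = 47.448
  Type II, Red: 78×47/174 = 21.069
  Type II, Pink: 78×41/174 = 18.379
  Type II, White: 78×86/174 = 38.552
Contributions (O − E)²/E:
  (18 − 25.931)²/25.931 = 2.4257
  (35 − 22.621)²/22.621 = 6.7742
  (43 − 47.448)²/47.448 = 0.4170
  (29 − 21.069)²/21.069 = 2.9855
  (6 − 18.379)²/18.379 = 8.3378
  (43 − 38.552)²/38.552 = 0.5132
χ² = 2.4257 + 6.7742 + 0.4170 + 2.9855 + 8.3378 + 0.5132 = 21.45

21.45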